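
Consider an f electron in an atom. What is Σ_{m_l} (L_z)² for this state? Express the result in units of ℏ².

For an f orbital, l = 3.
m_l runs from −3 to 3, i.e. {-3, -2, -1, 0, 1, 2, 3}.
Σ m_l² = l(l+1)(2l+1)/3 = 3·4·7/3 = 28.

Σ(L_z)² = 28 ℏ²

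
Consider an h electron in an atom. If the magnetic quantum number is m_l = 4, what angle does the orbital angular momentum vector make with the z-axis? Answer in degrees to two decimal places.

An h state has l = 5.
|L| = ℏ√(l(l+1)) = √30 ℏ.
L_z = m_l ℏ = 4ℏ.
cos θ = L_z/|L| = 4/√30, so θ ≈ 43.09°.

θ ≈ 43.09°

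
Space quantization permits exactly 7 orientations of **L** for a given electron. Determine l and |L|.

Since there are 2l+1 = 7 values of m_l, l = 3.
|L| = ℏ√(l(l+1)) = ℏ√(3·4) = 2√3 ℏ.

l = 3, |L| = 2√3 ℏ ≈ 3.464ℏ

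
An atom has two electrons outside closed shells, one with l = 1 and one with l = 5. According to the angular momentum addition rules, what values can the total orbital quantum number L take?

L = 4, 5, 6

Angular momentum addition gives L = |l₁ − l₂|, …, l₁ + l₂.
L ∈ {4, 5, 6}.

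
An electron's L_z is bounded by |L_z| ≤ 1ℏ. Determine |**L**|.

The maximum L_z equals lℏ, giving l = 1.
Then |L| = ℏ√(1·2) = √2 ℏ.

|L| = √2 ℏ ≈ 1.414ℏ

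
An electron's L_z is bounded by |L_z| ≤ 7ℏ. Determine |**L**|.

Since max m_l = l, l = 7.
Then |L| = ℏ√(7·8) = 2√14 ℏ.

|L| = 2√14 ℏ ≈ 7.483ℏ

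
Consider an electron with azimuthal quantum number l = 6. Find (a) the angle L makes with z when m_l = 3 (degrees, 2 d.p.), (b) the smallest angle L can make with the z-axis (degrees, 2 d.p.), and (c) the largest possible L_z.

For m_l = 3: cos θ = 3/√42, θ ≈ 62.42°.
cos θ_min = 6/√42, so θ_min ≈ 22.21°.
L_z,max = lℏ = 6ℏ.

θ(m_l=3) ≈ 62.42°; θ_min ≈ 22.21°; L_z,max = 6ℏ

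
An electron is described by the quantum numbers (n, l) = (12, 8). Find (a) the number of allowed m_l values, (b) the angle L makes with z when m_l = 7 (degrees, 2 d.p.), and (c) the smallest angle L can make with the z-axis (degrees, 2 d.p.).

17 values; θ(m_l=7) ≈ 34.42°; θ_min ≈ 19.47°

There are 2l+1 = 17 values of m_l.
For m_l = 7: cos θ = 7/√72, θ ≈ 34.42°.
cos θ_min = 8/√72, so θ_min ≈ 19.47°.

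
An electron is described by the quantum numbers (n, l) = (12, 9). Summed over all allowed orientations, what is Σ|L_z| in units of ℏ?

Σ|L_z| = 90 ℏ

The allowed m_l values are -9, -8, -7, -6, -5, -4, -3, -2, -1, 0, 1, 2, 3, 4, 5, 6, 7, 8, 9.
Σ|m_l| = 2(1+2+…+9) = 90.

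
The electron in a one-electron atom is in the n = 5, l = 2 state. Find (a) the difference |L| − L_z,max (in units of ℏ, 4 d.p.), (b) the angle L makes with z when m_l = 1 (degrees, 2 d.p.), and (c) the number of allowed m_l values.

|L| − L_z,max = (√6 − 2)ℏ ≈ 0.4495ℏ.
For m_l = 1: cos θ = 1/√6, θ ≈ 65.91°.
There are 2l+1 = 5 values of m_l.

|L|−L_z,max ≈ 0.4495ℏ; θ(m_l=1) ≈ 65.91°; 5 values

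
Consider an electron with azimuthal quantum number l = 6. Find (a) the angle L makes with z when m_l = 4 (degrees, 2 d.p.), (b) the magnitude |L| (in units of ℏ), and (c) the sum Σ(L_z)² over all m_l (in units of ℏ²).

θ(m_l=4) ≈ 51.89°; |L| = √42 ℏ ≈ 6.481ℏ; Σ(L_z)² = 182 ℏ²

For m_l = 4: cos θ = 4/√42, θ ≈ 51.89°.
|L| = ℏ√(6·7) = √42 ℏ ≈ 6.481ℏ.
Σ m_l² = 182, so Σ(L_z)² = 182 ℏ².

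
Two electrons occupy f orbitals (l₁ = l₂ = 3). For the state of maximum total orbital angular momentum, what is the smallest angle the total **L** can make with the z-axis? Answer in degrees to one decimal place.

θ_min ≈ 22.2°

Angular momentum addition gives L = |l₁ − l₂|, …, l₁ + l₂.
Allowed values: L = 0, 1, 2, 3, 4, 5, 6.
The maximum is L = 6, with |L_tot| = ℏ√(6·7) = √42 ℏ.
The minimum angle with z is arccos(6/√42) ≈ 22.2°.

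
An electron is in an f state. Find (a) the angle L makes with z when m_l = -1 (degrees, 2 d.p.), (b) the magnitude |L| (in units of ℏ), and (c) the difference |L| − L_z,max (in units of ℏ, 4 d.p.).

An f state has l = 3.
For m_l = -1: cos θ = -1/√12, θ ≈ 106.78°.
|L| = ℏ√(3·4) = 2√3 ℏ ≈ 3.464ℏ.
|L| − L_z,max = (2√3 − 3)ℏ ≈ 0.4641ℏ.

θ(m_l=-1) ≈ 106.78°; |L| = 2√3 ℏ ≈ 3.464ℏ; |L|−L_z,max ≈ 0.4641ℏ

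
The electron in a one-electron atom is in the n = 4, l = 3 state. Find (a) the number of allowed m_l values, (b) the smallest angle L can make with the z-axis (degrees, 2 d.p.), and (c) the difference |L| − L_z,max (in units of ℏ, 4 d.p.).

7 values; θ_min ≈ 30.00°; |L|−L_z,max ≈ 0.4641ℏ

There are 2l+1 = 7 values of m_l.
cos θ_min = 3/√12, so θ_min ≈ 30.00°.
|L| − L_z,max = (2√3 − 3)ℏ ≈ 0.4641ℏ.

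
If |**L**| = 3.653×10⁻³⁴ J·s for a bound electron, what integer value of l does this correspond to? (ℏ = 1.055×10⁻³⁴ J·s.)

In units of ℏ, |L| ≈ 3.463.
(|L|/ℏ)² = l(l+1) ≈ 11.99 ⇒ l = 3.

l = 3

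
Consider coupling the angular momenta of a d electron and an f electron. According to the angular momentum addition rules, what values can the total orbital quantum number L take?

L = 1, 2, 3, 4, 5

By the triangle rule, |l₁ − l₂| ≤ L ≤ l₁ + l₂.
L ∈ {1, 2, 3, 4, 5}.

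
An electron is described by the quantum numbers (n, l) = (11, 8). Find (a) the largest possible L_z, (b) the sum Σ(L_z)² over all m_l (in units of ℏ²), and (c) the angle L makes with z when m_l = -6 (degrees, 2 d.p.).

L_z,max = 8ℏ; Σ(L_z)² = 408 ℏ²; θ(m_l=-6) ≈ 135.00°

L_z,max = lℏ = 8ℏ.
Σ m_l² = 408, so Σ(L_z)² = 408 ℏ².
For m_l = -6: cos θ = -6/√72, θ ≈ 135.00°.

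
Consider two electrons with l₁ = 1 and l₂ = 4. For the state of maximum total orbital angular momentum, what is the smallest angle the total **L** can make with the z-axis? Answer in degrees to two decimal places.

By the triangle rule, |l₁ − l₂| ≤ L ≤ l₁ + l₂.
L ∈ {3, 4, 5}.
The maximum is L = 5, with |L_tot| = ℏ√(5·6) = √30 ℏ.
The minimum angle with z is arccos(5/√30) ≈ 24.09°.

θ_min ≈ 24.09°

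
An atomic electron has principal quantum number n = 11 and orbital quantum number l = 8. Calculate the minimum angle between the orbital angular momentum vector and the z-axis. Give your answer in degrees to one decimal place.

θ_min ≈ 19.5°

|L| = ℏ√(l(l+1)) = 6√2 ℏ.
The smallest angle corresponds to the largest L_z, i.e. m_l = l = 8, giving L_z = 8ℏ.
cos θ_min = 8/√72, so θ_min ≈ 19.5°.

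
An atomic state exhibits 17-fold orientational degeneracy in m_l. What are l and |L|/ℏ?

l = 8, |L| = 6√2 ℏ ≈ 8.485ℏ

17 = 2l + 1, so l = (17−1)/2 = 8.
|L| = ℏ√(l(l+1)) = ℏ√(8·9) = 6√2 ℏ.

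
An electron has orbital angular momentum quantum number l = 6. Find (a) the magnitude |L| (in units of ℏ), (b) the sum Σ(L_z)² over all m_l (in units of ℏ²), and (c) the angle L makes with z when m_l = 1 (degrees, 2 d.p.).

|L| = ℏ√(6·7) = √42 ℏ ≈ 6.481ℏ.
Σ m_l² = 182, so Σ(L_z)² = 182 ℏ².
For m_l = 1: cos θ = 1/√42, θ ≈ 81.12°.

|L| = √42 ℏ ≈ 6.481ℏ; Σ(L_z)² = 182 ℏ²; θ(m_l=1) ≈ 81.12°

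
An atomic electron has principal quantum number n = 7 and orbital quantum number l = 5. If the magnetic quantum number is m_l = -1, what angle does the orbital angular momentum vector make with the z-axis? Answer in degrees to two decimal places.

|L| = ℏ√(l(l+1)) = √30 ℏ.
L_z = m_l ℏ = −1ℏ.
cos θ = L_z/|L| = -1/√30, so θ ≈ 100.52°.

θ ≈ 100.52°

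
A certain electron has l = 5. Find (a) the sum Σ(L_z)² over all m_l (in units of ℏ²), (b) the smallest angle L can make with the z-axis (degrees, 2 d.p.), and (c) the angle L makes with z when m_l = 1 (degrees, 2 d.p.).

Σ(L_z)² = 110 ℏ²; θ_min ≈ 24.09°; θ(m_l=1) ≈ 79.48°

Σ m_l² = 110, so Σ(L_z)² = 110 ℏ².
cos θ_min = 5/√30, so θ_min ≈ 24.09°.
For m_l = 1: cos θ = 1/√30, θ ≈ 79.48°.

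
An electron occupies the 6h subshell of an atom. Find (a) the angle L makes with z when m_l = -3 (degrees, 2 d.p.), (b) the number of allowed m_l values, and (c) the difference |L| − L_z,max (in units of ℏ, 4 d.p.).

The 6h subshell has l = 5.
For m_l = -3: cos θ = -3/√30, θ ≈ 123.21°.
There are 2l+1 = 11 values of m_l.
|L| − L_z,max = (√30 − 5)ℏ ≈ 0.4772ℏ.

θ(m_l=-3) ≈ 123.21°; 11 values; |L|−L_z,max ≈ 0.4772ℏ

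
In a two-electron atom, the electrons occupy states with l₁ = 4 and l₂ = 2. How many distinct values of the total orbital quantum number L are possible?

By the triangle rule, |l₁ − l₂| ≤ L ≤ l₁ + l₂.
Allowed values: L = 2, 3, 4, 5, 6.
That is 5 values.

5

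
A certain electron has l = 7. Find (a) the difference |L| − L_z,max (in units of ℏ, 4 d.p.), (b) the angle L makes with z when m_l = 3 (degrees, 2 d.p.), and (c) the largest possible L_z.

|L| − L_z,max = (2√14 − 7)ℏ ≈ 0.4833ℏ.
For m_l = 3: cos θ = 3/√56, θ ≈ 66.37°.
L_z,max = lℏ = 7ℏ.

|L|−L_z,max ≈ 0.4833ℏ; θ(m_l=3) ≈ 66.37°; L_z,max = 7ℏ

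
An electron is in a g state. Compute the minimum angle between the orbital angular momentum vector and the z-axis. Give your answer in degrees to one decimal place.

θ_min ≈ 26.6°

The letter g corresponds to l = 4.
|L|² = l(l+1)ℏ² = 20ℏ², so |L| = 2√5 ℏ.
The smallest angle corresponds to the largest L_z, i.e. m_l = l = 4, giving L_z = 4ℏ.
cos θ_min = 4/√20, so θ_min ≈ 26.6°.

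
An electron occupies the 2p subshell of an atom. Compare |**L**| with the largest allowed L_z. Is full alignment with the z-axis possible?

For 2p, l = 1.
|L| = √2 ℏ ≈ 1.4142ℏ, while L_z,max = lℏ = 1ℏ.
Since |L| > L_z,max, the vector can never point exactly along z; the closest it comes is θ_min = arccos(1/√2) ≈ 45.0°.

No: L_z,max = 1ℏ < |L| = √2 ℏ ≈ 1.414ℏ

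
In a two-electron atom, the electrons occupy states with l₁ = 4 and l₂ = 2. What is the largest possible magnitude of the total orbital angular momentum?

Angular momentum addition gives L = |l₁ − l₂|, …, l₁ + l₂.
Allowed values: L = 2, 3, 4, 5, 6.
The largest magnitude corresponds to L = 6: |L_tot| = ℏ√(6·7) = √42 ℏ.

|L_tot|_max = √42 ℏ ≈ 6.481ℏ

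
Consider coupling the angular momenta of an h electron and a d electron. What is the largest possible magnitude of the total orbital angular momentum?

By the triangle rule, |l₁ − l₂| ≤ L ≤ l₁ + l₂.
L ∈ {3, 4, 5, 6, 7}.
The largest magnitude corresponds to L = 7: |L_tot| = ℏ√(7·8) = 2√14 ℏ.

|L_tot|_max = 2√14 ℏ ≈ 7.483ℏ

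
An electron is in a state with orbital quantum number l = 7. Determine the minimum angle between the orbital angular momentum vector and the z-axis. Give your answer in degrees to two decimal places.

|L|² = l(l+1)ℏ² = 56ℏ², so |L| = 2√14 ℏ.
The smallest angle corresponds to the largest L_z, i.e. m_l = l = 7, giving L_z = 7ℏ.
cos θ_min = 7/√56, so θ_min ≈ 20.70°.

θ_min ≈ 20.70°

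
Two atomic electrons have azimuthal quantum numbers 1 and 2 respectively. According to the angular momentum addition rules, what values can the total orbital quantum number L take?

L = 1, 2, 3

By the triangle rule, |l₁ − l₂| ≤ L ≤ l₁ + l₂.
So L can be 1, 2, 3.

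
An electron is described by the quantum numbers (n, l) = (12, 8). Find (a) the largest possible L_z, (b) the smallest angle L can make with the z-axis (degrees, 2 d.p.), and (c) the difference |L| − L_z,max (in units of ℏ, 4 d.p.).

L_z,max = lℏ = 8ℏ.
cos θ_min = 8/√72, so θ_min ≈ 19.47°.
|L| − L_z,max = (6√2 − 8)ℏ ≈ 0.4853ℏ.

L_z,max = 8ℏ; θ_min ≈ 19.47°; |L|−L_z,max ≈ 0.4853ℏ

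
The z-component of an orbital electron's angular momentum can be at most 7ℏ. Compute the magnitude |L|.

|L| = 2√14 ℏ ≈ 7.483ℏ

Since max m_l = l, l = 7.
|L| = √(l(l+1)) ℏ = 2√14 ℏ.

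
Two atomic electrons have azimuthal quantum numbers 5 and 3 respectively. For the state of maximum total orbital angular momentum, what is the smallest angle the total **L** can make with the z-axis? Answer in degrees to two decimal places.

θ_min ≈ 19.47°

The total orbital quantum number L ranges from |l₁ − l₂| to l₁ + l₂ in integer steps.
Allowed values: L = 2, 3, 4, 5, 6, 7, 8.
The maximum is L = 8, with |L_tot| = ℏ√(8·9) = 6√2 ℏ.
The minimum angle with z is arccos(8/√72) ≈ 19.47°.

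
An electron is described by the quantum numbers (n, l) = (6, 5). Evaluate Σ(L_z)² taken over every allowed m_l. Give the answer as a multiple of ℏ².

Σ(L_z)² = 110 ℏ²

m_l runs from −5 to 5, i.e. {-5, -4, -3, -2, -1, 0, 1, 2, 3, 4, 5}.
Σ m_l² = l(l+1)(2l+1)/3 = 5·6·11/3 = 110.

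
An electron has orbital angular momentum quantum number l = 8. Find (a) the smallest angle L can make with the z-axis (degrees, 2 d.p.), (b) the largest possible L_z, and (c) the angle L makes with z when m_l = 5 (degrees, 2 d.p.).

θ_min ≈ 19.47°; L_z,max = 8ℏ; θ(m_l=5) ≈ 53.90°

cos θ_min = 8/√72, so θ_min ≈ 19.47°.
L_z,max = lℏ = 8ℏ.
For m_l = 5: cos θ = 5/√72, θ ≈ 53.90°.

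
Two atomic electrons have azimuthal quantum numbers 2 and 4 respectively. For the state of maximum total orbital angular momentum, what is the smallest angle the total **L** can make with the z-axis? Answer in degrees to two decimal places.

By the triangle rule, |l₁ − l₂| ≤ L ≤ l₁ + l₂.
L ∈ {2, 3, 4, 5, 6}.
The maximum is L = 6, with |L_tot| = ℏ√(6·7) = √42 ℏ.
The minimum angle with z is arccos(6/√42) ≈ 22.21°.

θ_min ≈ 22.21°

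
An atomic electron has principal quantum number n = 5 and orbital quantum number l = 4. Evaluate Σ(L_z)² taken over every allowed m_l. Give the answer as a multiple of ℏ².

Σ(L_z)² = 60 ℏ²

m_l runs from −4 to 4, i.e. {-4, -3, -2, -1, 0, 1, 2, 3, 4}.
Σ m_l² = 2·(1 + 4 + 9 + 16) = 60.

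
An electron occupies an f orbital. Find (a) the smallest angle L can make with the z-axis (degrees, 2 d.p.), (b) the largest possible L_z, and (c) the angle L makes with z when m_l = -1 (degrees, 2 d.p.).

For an f orbital, l = 3.
cos θ_min = 3/√12, so θ_min ≈ 30.00°.
L_z,max = lℏ = 3ℏ.
For m_l = -1: cos θ = -1/√12, θ ≈ 106.78°.

θ_min ≈ 30.00°; L_z,max = 3ℏ; θ(m_l=-1) ≈ 106.78°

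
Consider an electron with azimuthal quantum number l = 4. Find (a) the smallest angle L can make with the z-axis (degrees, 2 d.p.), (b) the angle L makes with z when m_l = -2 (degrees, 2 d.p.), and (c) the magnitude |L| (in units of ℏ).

θ_min ≈ 26.57°; θ(m_l=-2) ≈ 116.57°; |L| = 2√5 ℏ ≈ 4.472ℏ

cos θ_min = 4/√20, so θ_min ≈ 26.57°.
For m_l = -2: cos θ = -2/√20, θ ≈ 116.57°.
|L| = ℏ√(4·5) = 2√5 ℏ ≈ 4.472ℏ.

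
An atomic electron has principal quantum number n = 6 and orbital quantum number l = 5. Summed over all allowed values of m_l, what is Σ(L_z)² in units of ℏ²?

m_l ∈ {-5, -4, -3, -2, -1, 0, 1, 2, 3, 4, 5}.
Σ m_l² = 2·(1 + 4 + 9 + 16 + 25) = 110.

Σ(L_z)² = 110 ℏ²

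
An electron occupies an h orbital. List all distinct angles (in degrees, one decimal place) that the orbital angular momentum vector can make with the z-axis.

An h state has l = 5.
|L| = ℏ√(l(l+1)) = √30 ℏ.
cos θ = m_l/√30 for each m_l ∈ {-5, -4, -3, -2, -1, 0, 1, 2, 3, 4, 5}.

θ ∈ {24.1°, 43.1°, 56.8°, 68.6°, 79.5°, 90.0°, 100.5°, 111.4°, 123.2°, 136.9°, 155.9°}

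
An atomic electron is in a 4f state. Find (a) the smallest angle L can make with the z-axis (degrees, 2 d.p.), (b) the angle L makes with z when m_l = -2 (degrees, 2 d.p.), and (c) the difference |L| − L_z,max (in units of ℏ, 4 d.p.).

The 4f subshell has l = 3.
cos θ_min = 3/√12, so θ_min ≈ 30.00°.
For m_l = -2: cos θ = -2/√12, θ ≈ 125.26°.
|L| − L_z,max = (2√3 − 3)ℏ ≈ 0.4641ℏ.

θ_min ≈ 30.00°; θ(m_l=-2) ≈ 125.26°; |L|−L_z,max ≈ 0.4641ℏ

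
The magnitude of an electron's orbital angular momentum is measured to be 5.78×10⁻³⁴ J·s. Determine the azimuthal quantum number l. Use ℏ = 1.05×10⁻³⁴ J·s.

l = 5

Dividing by ℏ: |L|/ℏ ≈ 5.505.
(|L|/ℏ)² = l(l+1) ≈ 30.30 ⇒ l = 5.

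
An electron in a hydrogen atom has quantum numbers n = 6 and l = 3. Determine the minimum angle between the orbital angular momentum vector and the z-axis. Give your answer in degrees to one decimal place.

|L| = √(l(l+1)) ℏ = 2√3 ℏ.
The smallest angle corresponds to the largest L_z, i.e. m_l = l = 3, giving L_z = 3ℏ.
cos θ_min = 3/√12, so θ_min ≈ 30.0°.

θ_min ≈ 30.0°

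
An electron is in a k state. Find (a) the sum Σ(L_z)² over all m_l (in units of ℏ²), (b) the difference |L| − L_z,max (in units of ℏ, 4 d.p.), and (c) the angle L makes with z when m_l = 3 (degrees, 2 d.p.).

A k state has l = 7.
Σ m_l² = 280, so Σ(L_z)² = 280 ℏ².
|L| − L_z,max = (2√14 − 7)ℏ ≈ 0.4833ℏ.
For m_l = 3: cos θ = 3/√56, θ ≈ 66.37°.

Σ(L_z)² = 280 ℏ²; |L|−L_z,max ≈ 0.4833ℏ; θ(m_l=3) ≈ 66.37°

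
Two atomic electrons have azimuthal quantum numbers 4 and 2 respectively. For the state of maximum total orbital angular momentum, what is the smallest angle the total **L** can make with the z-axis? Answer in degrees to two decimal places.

The total orbital quantum number L ranges from |l₁ − l₂| to l₁ + l₂ in integer steps.
L ∈ {2, 3, 4, 5, 6}.
The maximum is L = 6, with |L_tot| = ℏ√(6·7) = √42 ℏ.
The minimum angle with z is arccos(6/√42) ≈ 22.21°.

θ_min ≈ 22.21°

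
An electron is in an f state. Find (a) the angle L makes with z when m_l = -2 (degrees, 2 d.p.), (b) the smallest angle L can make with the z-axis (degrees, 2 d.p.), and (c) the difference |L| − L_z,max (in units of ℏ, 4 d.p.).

For an f orbital, l = 3.
For m_l = -2: cos θ = -2/√12, θ ≈ 125.26°.
cos θ_min = 3/√12, so θ_min ≈ 30.00°.
|L| − L_z,max = (2√3 − 3)ℏ ≈ 0.4641ℏ.

θ(m_l=-2) ≈ 125.26°; θ_min ≈ 30.00°; |L|−L_z,max ≈ 0.4641ℏ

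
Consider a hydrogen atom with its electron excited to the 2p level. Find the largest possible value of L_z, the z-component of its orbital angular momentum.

L_z,max = 1ℏ

The 2p level has l = 1.
L_z = m_l ℏ with m_l ∈ {−1, …, 1}; the maximum is m_l = 1.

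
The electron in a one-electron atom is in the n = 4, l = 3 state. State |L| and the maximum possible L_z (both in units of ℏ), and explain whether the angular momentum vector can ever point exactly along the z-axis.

|L| = 2√3 ℏ ≈ 3.4641ℏ, while L_z,max = lℏ = 3ℏ.
Since |L| > L_z,max, the vector can never point exactly along z; the closest it comes is θ_min = arccos(3/√12) ≈ 30.0°.

No: L_z,max = 3ℏ < |L| = 2√3 ℏ ≈ 3.464ℏ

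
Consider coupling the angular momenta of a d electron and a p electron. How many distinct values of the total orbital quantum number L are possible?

L runs from |2 − 1| = 1 to 2 + 1 = 3.
Allowed values: L = 1, 2, 3.
That is 3 values.

3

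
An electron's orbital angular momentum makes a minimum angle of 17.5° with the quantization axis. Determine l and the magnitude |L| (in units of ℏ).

l = 10, |L| = √110 ℏ ≈ 10.488ℏ

At minimum angle, m_l = l, so cos θ = l/√(l(l+1)); cos²θ = l/(l+1) = 0.9096.
Solving: l = 10.
Then |L| = ℏ√(10·11) = √110 ℏ.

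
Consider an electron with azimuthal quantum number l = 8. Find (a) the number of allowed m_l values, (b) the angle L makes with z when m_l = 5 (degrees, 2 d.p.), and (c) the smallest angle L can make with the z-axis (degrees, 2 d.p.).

There are 2l+1 = 17 values of m_l.
For m_l = 5: cos θ = 5/√72, θ ≈ 53.90°.
cos θ_min = 8/√72, so θ_min ≈ 19.47°.

17 values; θ(m_l=5) ≈ 53.90°; θ_min ≈ 19.47°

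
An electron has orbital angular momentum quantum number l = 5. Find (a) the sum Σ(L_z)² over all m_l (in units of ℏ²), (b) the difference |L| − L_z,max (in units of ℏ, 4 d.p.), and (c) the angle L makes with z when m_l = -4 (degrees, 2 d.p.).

Σ m_l² = 110, so Σ(L_z)² = 110 ℏ².
|L| − L_z,max = (√30 − 5)ℏ ≈ 0.4772ℏ.
For m_l = -4: cos θ = -4/√30, θ ≈ 136.91°.

Σ(L_z)² = 110 ℏ²; |L|−L_z,max ≈ 0.4772ℏ; θ(m_l=-4) ≈ 136.91°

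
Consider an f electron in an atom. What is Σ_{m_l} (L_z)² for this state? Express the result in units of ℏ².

Σ(L_z)² = 28 ℏ²

An f state has l = 3.
m_l ∈ {-3, -2, -1, 0, 1, 2, 3}.
Summing m² from −3 to 3: Σ m_l² = 28.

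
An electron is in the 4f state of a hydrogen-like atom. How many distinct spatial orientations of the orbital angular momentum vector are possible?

4f means n = 4, l = 3.
The number of m_l values is 2l + 1 = 2·3 + 1 = 7.

7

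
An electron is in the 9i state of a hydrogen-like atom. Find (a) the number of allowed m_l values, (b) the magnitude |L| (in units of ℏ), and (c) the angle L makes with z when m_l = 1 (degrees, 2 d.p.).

13 values; |L| = √42 ℏ ≈ 6.481ℏ; θ(m_l=1) ≈ 81.12°

The 9i subshell has l = 6.
There are 2l+1 = 13 values of m_l.
|L| = ℏ√(6·7) = √42 ℏ ≈ 6.481ℏ.
For m_l = 1: cos θ = 1/√42, θ ≈ 81.12°.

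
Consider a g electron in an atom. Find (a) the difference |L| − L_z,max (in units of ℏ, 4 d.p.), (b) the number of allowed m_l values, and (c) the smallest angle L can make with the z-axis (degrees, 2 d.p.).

|L|−L_z,max ≈ 0.4721ℏ; 9 values; θ_min ≈ 26.57°

A g state has l = 4.
|L| − L_z,max = (2√5 − 4)ℏ ≈ 0.4721ℏ.
There are 2l+1 = 9 values of m_l.
cos θ_min = 4/√20, so θ_min ≈ 26.57°.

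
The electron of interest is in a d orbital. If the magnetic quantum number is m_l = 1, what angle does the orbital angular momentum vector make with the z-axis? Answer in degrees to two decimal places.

For a d orbital, l = 2.
|L| = √(l(l+1)) ℏ = √6 ℏ.
L_z = m_l ℏ = 1ℏ.
cos θ = L_z/|L| = 1/√6, so θ ≈ 65.91°.

θ ≈ 65.91°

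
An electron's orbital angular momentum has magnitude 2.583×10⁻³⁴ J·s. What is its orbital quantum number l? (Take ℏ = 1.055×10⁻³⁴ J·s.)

l = 2

Dividing by ℏ: |L|/ℏ ≈ 2.448.
Set l(l+1) = 5.99; the integer solution is l = 2.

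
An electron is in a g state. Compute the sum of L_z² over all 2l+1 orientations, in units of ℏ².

For a g orbital, l = 4.
m_l ∈ {-4, -3, -2, -1, 0, 1, 2, 3, 4}.
Σ m_l² = l(l+1)(2l+1)/3 = 4·5·9/3 = 60.

Σ(L_z)² = 60 ℏ²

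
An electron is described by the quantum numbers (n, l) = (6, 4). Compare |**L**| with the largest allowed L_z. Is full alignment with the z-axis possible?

No: L_z,max = 4ℏ < |L| = 2√5 ℏ ≈ 4.472ℏ

|L| = 2√5 ℏ ≈ 4.4721ℏ, while L_z,max = lℏ = 4ℏ.
Since |L| > L_z,max, the vector can never point exactly along z; the closest it comes is θ_min = arccos(4/√20) ≈ 26.6°.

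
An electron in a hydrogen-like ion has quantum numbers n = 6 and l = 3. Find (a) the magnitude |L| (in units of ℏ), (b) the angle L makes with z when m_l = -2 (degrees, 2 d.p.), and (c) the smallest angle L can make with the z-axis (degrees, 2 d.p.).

|L| = 2√3 ℏ ≈ 3.464ℏ; θ(m_l=-2) ≈ 125.26°; θ_min ≈ 30.00°

|L| = ℏ√(3·4) = 2√3 ℏ ≈ 3.464ℏ.
For m_l = -2: cos θ = -2/√12, θ ≈ 125.26°.
cos θ_min = 3/√12, so θ_min ≈ 30.00°.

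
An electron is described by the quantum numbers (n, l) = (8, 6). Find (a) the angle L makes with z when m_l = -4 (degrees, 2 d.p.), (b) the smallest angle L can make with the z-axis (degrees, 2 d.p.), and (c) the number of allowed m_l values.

θ(m_l=-4) ≈ 128.11°; θ_min ≈ 22.21°; 13 values

For m_l = -4: cos θ = -4/√42, θ ≈ 128.11°.
cos θ_min = 6/√42, so θ_min ≈ 22.21°.
There are 2l+1 = 13 values of m_l.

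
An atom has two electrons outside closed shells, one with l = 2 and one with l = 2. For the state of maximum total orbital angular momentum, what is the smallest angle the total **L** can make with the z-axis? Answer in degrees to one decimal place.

Angular momentum addition gives L = |l₁ − l₂|, …, l₁ + l₂.
L ∈ {0, 1, 2, 3, 4}.
The maximum is L = 4, with |L_tot| = ℏ√(4·5) = 2√5 ℏ.
The minimum angle with z is arccos(4/√20) ≈ 26.6°.

θ_min ≈ 26.6°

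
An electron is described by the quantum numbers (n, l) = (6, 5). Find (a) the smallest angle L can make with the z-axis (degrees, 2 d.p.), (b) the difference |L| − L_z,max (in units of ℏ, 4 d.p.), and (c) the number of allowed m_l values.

θ_min ≈ 24.09°; |L|−L_z,max ≈ 0.4772ℏ; 11 values

cos θ_min = 5/√30, so θ_min ≈ 24.09°.
|L| − L_z,max = (√30 − 5)ℏ ≈ 0.4772ℏ.
There are 2l+1 = 11 values of m_l.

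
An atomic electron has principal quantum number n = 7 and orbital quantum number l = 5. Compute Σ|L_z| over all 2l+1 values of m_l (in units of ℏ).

m_l ∈ {-5, -4, -3, -2, -1, 0, 1, 2, 3, 4, 5}.
Σ|m_l| = 2·5(5+1)/2 = 30.

Σ|L_z| = 30 ℏ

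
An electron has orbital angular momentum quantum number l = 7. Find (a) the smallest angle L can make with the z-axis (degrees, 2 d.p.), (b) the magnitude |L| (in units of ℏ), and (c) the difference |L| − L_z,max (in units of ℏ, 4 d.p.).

θ_min ≈ 20.70°; |L| = 2√14 ℏ ≈ 7.483ℏ; |L|−L_z,max ≈ 0.4833ℏ

cos θ_min = 7/√56, so θ_min ≈ 20.70°.
|L| = ℏ√(7·8) = 2√14 ℏ ≈ 7.483ℏ.
|L| − L_z,max = (2√14 − 7)ℏ ≈ 0.4833ℏ.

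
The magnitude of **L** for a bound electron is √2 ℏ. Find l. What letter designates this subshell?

l = 1 (p orbital)

|L| = ℏ√(l(l+1)), so l(l+1) = 2.
The positive root is l = 1.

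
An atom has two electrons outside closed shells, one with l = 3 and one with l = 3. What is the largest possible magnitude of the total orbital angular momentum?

The total orbital quantum number L ranges from |l₁ − l₂| to l₁ + l₂ in integer steps.
L ∈ {0, 1, 2, 3, 4, 5, 6}.
The largest magnitude corresponds to L = 6: |L_tot| = ℏ√(6·7) = √42 ℏ.

|L_tot|_max = √42 ℏ ≈ 6.481ℏ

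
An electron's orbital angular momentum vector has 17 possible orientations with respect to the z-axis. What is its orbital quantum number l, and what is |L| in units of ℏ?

Since there are 2l+1 = 17 values of m_l, l = 8.
|L| = ℏ√(l(l+1)) = ℏ√(8·9) = 6√2 ℏ.

l = 8, |L| = 6√2 ℏ ≈ 8.485ℏ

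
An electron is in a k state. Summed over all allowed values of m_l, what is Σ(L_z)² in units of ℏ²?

K corresponds to l = 7.
m_l runs from −7 to 7, i.e. {-7, -6, -5, -4, -3, -2, -1, 0, 1, 2, 3, 4, 5, 6, 7}.
Σ m_l² = l(l+1)(2l+1)/3 = 7·8·15/3 = 280.

Σ(L_z)² = 280 ℏ²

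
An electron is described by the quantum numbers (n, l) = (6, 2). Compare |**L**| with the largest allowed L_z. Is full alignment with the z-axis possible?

|L| = √6 ℏ ≈ 2.4495ℏ, while L_z,max = lℏ = 2ℏ.
Since |L| > L_z,max, the vector can never point exactly along z; the closest it comes is θ_min = arccos(2/√6) ≈ 35.3°.

No: L_z,max = 2ℏ < |L| = √6 ℏ ≈ 2.449ℏ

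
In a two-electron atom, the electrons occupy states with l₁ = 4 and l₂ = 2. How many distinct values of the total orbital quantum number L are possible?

L runs from |4 − 2| = 2 to 4 + 2 = 6.
Allowed values: L = 2, 3, 4, 5, 6.
That is 5 values.

5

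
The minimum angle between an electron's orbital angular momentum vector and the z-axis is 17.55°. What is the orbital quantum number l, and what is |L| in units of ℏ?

cos²θ_min = l/(l+1) = 0.9091.
Solving: l = 10.
Then |L| = ℏ√(10·11) = √110 ℏ.

l = 10, |L| = √110 ℏ ≈ 10.488ℏ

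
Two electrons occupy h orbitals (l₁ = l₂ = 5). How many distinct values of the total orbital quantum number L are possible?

11

L runs from |5 − 5| = 0 to 5 + 5 = 10.
Allowed values: L = 0, 1, 2, 3, 4, 5, 6, 7, 8, 9, 10.
That is 11 values.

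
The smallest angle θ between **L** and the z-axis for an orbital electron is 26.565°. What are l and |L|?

cos θ_min = l/√(l(l+1)) = √(l/(l+1)), so l/(l+1) = cos²(26.565°) = 0.8000.
Thus l = 0.8000/(1 − 0.8000) ≈ 4.
Then |L| = ℏ√(4·5) = 2√5 ℏ.

l = 4, |L| = 2√5 ℏ ≈ 4.472ℏ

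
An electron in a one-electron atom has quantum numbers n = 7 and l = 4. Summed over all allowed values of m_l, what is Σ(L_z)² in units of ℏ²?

The allowed m_l values are -4, -3, -2, -1, 0, 1, 2, 3, 4.
Summing m² from −4 to 4: Σ m_l² = 60.

Σ(L_z)² = 60 ℏ²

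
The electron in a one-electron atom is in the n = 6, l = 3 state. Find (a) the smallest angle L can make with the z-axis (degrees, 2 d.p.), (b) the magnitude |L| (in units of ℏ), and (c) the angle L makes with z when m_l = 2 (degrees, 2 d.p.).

θ_min ≈ 30.00°; |L| = 2√3 ℏ ≈ 3.464ℏ; θ(m_l=2) ≈ 54.74°

cos θ_min = 3/√12, so θ_min ≈ 30.00°.
|L| = ℏ√(3·4) = 2√3 ℏ ≈ 3.464ℏ.
For m_l = 2: cos θ = 2/√12, θ ≈ 54.74°.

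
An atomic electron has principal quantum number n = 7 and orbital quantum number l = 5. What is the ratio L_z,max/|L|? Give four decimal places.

|L| = √30 ℏ ≈ 5.4772ℏ, while L_z,max = lℏ = 5ℏ.
L_z,max/|L| = 5/√30 = 0.9129.

L_z,max/|L| = 0.9129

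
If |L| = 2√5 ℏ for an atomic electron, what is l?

l = 4

Since |L|² = l(l+1)ℏ², l(l+1) = 20.
Solving: l = 4.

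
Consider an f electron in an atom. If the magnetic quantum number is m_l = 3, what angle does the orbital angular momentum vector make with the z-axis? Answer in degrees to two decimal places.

An f state has l = 3.
|L| = √(l(l+1)) ℏ = 2√3 ℏ.
L_z = m_l ℏ = 3ℏ.
cos θ = L_z/|L| = 3/√12, so θ ≈ 30.00°.

θ ≈ 30.00°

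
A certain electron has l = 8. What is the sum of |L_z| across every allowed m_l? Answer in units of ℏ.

m_l ∈ {-8, -7, -6, -5, -4, -3, -2, -1, 0, 1, 2, 3, 4, 5, 6, 7, 8}.
Σ|m_l| = l(l+1) = 72.

Σ|L_z| = 72 ℏ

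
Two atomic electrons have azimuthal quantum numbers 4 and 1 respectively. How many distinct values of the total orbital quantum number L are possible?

The total orbital quantum number L ranges from |l₁ − l₂| to l₁ + l₂ in integer steps.
Allowed values: L = 3, 4, 5.
That is 3 values.

3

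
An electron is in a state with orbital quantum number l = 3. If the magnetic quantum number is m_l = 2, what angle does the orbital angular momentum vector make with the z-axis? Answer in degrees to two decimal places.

θ ≈ 54.74°

|L|² = l(l+1)ℏ² = 12ℏ², so |L| = 2√3 ℏ.
L_z = m_l ℏ = 2ℏ.
cos θ = L_z/|L| = 2/√12, so θ ≈ 54.74°.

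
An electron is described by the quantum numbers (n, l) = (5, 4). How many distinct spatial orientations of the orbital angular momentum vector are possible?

9

The number of m_l values is 2l + 1 = 2·4 + 1 = 9.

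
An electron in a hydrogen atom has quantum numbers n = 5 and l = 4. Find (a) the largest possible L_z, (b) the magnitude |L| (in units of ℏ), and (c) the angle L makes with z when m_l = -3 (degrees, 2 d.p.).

L_z,max = lℏ = 4ℏ.
|L| = ℏ√(4·5) = 2√5 ℏ ≈ 4.472ℏ.
For m_l = -3: cos θ = -3/√20, θ ≈ 132.13°.

L_z,max = 4ℏ; |L| = 2√5 ℏ ≈ 4.472ℏ; θ(m_l=-3) ≈ 132.13°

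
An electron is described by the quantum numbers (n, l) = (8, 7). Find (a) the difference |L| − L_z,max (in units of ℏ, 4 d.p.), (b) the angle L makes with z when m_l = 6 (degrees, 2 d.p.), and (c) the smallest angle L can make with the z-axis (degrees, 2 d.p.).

|L|−L_z,max ≈ 0.4833ℏ; θ(m_l=6) ≈ 36.70°; θ_min ≈ 20.70°

|L| − L_z,max = (2√14 − 7)ℏ ≈ 0.4833ℏ.
For m_l = 6: cos θ = 6/√56, θ ≈ 36.70°.
cos θ_min = 7/√56, so θ_min ≈ 20.70°.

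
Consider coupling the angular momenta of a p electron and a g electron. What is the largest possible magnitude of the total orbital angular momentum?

The total orbital quantum number L ranges from |l₁ − l₂| to l₁ + l₂ in integer steps.
L ∈ {3, 4, 5}.
The largest magnitude corresponds to L = 5: |L_tot| = ℏ√(5·6) = √30 ℏ.

|L_tot|_max = √30 ℏ ≈ 5.477ℏ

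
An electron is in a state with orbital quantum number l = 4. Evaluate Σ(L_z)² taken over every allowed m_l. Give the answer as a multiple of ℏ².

m_l ∈ {-4, -3, -2, -1, 0, 1, 2, 3, 4}.
Σ m_l² = 2·(1 + 4 + 9 + 16) = 60.

Σ(L_z)² = 60 ℏ²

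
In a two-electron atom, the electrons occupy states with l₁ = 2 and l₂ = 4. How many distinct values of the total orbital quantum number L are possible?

The total orbital quantum number L ranges from |l₁ − l₂| to l₁ + l₂ in integer steps.
Allowed values: L = 2, 3, 4, 5, 6.
That is 5 values.

5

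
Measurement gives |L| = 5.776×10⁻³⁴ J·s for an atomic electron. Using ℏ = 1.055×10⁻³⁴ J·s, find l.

In units of ℏ, |L| ≈ 5.475.
(|L|/ℏ)² = l(l+1) ≈ 29.97 ⇒ l = 5.

l = 5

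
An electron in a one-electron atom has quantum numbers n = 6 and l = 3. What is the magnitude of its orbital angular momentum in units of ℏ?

|L| = ℏ√(l(l+1)) = ℏ√(3·4) = 2√3 ℏ

|L| = 2√3 ℏ ≈ 3.464ℏ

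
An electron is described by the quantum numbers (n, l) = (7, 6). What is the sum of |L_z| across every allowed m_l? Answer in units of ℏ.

m_l runs from −6 to 6, i.e. {-6, -5, -4, -3, -2, -1, 0, 1, 2, 3, 4, 5, 6}.
Σ|m_l| = 2·6(6+1)/2 = 42.

Σ|L_z| = 42 ℏ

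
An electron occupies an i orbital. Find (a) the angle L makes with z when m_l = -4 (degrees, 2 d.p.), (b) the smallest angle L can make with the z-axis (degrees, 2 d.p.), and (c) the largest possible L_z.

An i state has l = 6.
For m_l = -4: cos θ = -4/√42, θ ≈ 128.11°.
cos θ_min = 6/√42, so θ_min ≈ 22.21°.
L_z,max = lℏ = 6ℏ.

θ(m_l=-4) ≈ 128.11°; θ_min ≈ 22.21°; L_z,max = 6ℏ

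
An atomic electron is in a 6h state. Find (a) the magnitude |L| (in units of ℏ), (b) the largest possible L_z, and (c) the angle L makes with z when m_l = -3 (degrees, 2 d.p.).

The 6h subshell has l = 5.
|L| = ℏ√(5·6) = √30 ℏ ≈ 5.477ℏ.
L_z,max = lℏ = 5ℏ.
For m_l = -3: cos θ = -3/√30, θ ≈ 123.21°.

|L| = √30 ℏ ≈ 5.477ℏ; L_z,max = 5ℏ; θ(m_l=-3) ≈ 123.21°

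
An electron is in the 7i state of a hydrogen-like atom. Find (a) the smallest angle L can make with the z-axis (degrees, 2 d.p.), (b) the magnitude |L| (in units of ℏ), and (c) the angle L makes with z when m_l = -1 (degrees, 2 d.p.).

For 7i, l = 6.
cos θ_min = 6/√42, so θ_min ≈ 22.21°.
|L| = ℏ√(6·7) = √42 ℏ ≈ 6.481ℏ.
For m_l = -1: cos θ = -1/√42, θ ≈ 98.88°.

θ_min ≈ 22.21°; |L| = √42 ℏ ≈ 6.481ℏ; θ(m_l=-1) ≈ 98.88°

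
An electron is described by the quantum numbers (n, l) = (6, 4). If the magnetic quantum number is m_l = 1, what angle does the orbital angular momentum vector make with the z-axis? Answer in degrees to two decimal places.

θ ≈ 77.08°

|L|² = l(l+1)ℏ² = 20ℏ², so |L| = 2√5 ℏ.
L_z = m_l ℏ = 1ℏ.
cos θ = L_z/|L| = 1/√20, so θ ≈ 77.08°.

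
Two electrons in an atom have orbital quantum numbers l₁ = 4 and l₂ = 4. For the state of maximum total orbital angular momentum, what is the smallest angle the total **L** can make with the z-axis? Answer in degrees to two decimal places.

θ_min ≈ 19.47°

Angular momentum addition gives L = |l₁ − l₂|, …, l₁ + l₂.
Allowed values: L = 0, 1, 2, 3, 4, 5, 6, 7, 8.
The maximum is L = 8, with |L_tot| = ℏ√(8·9) = 6√2 ℏ.
The minimum angle with z is arccos(8/√72) ≈ 19.47°.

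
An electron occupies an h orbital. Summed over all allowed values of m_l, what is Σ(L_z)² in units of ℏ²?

Σ(L_z)² = 110 ℏ²

For an h orbital, l = 5.
m_l runs from −5 to 5, i.e. {-5, -4, -3, -2, -1, 0, 1, 2, 3, 4, 5}.
Summing m² from −5 to 5: Σ m_l² = 110.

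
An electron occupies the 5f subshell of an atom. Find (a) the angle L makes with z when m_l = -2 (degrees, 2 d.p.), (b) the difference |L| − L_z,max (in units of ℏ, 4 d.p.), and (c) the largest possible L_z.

θ(m_l=-2) ≈ 125.26°; |L|−L_z,max ≈ 0.4641ℏ; L_z,max = 3ℏ

5f means n = 5, l = 3.
For m_l = -2: cos θ = -2/√12, θ ≈ 125.26°.
|L| − L_z,max = (2√3 − 3)ℏ ≈ 0.4641ℏ.
L_z,max = lℏ = 3ℏ.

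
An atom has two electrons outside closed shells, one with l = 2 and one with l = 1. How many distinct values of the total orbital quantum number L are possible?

The total orbital quantum number L ranges from |l₁ − l₂| to l₁ + l₂ in integer steps.
L ∈ {1, 2, 3}.
That is 3 values.

3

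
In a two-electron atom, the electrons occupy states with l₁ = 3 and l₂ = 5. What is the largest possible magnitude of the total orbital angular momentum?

The total orbital quantum number L ranges from |l₁ − l₂| to l₁ + l₂ in integer steps.
Allowed values: L = 2, 3, 4, 5, 6, 7, 8.
The largest magnitude corresponds to L = 8: |L_tot| = ℏ√(8·9) = 6√2 ℏ.

|L_tot|_max = 6√2 ℏ ≈ 8.485ℏ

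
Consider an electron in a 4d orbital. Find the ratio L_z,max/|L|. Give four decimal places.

L_z,max/|L| = 0.8165

4d means n = 4, l = 2.
|L| = √6 ℏ ≈ 2.4495ℏ, while L_z,max = lℏ = 2ℏ.
L_z,max/|L| = 2/√6 = 0.8165.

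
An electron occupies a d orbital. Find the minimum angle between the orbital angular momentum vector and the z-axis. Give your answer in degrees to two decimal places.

The letter d corresponds to l = 2.
|L| = ℏ√(l(l+1)) = √6 ℏ.
The smallest angle corresponds to the largest L_z, i.e. m_l = l = 2, giving L_z = 2ℏ.
cos θ_min = 2/√6, so θ_min ≈ 35.26°.

θ_min ≈ 35.26°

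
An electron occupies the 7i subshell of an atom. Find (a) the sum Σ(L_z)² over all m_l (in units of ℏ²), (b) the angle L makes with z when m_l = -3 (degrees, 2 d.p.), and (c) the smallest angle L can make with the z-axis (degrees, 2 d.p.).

7i means n = 7, l = 6.
Σ m_l² = 182, so Σ(L_z)² = 182 ℏ².
For m_l = -3: cos θ = -3/√42, θ ≈ 117.58°.
cos θ_min = 6/√42, so θ_min ≈ 22.21°.

Σ(L_z)² = 182 ℏ²; θ(m_l=-3) ≈ 117.58°; θ_min ≈ 22.21°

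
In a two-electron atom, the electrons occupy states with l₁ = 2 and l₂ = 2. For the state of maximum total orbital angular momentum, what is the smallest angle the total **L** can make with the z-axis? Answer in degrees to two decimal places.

θ_min ≈ 26.57°

L runs from |2 − 2| = 0 to 2 + 2 = 4.
L ∈ {0, 1, 2, 3, 4}.
The maximum is L = 4, with |L_tot| = ℏ√(4·5) = 2√5 ℏ.
The minimum angle with z is arccos(4/√20) ≈ 26.57°.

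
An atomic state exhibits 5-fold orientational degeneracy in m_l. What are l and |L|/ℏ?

l = 2, |L| = √6 ℏ ≈ 2.449ℏ

5 = 2l + 1, so l = (5−1)/2 = 2.
Then |L| = √(l(l+1)) ℏ = √6 ℏ.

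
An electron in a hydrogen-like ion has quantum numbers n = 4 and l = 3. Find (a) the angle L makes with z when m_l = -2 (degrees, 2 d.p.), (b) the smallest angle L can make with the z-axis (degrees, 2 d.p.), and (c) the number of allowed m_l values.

θ(m_l=-2) ≈ 125.26°; θ_min ≈ 30.00°; 7 values

For m_l = -2: cos θ = -2/√12, θ ≈ 125.26°.
cos θ_min = 3/√12, so θ_min ≈ 30.00°.
There are 2l+1 = 7 values of m_l.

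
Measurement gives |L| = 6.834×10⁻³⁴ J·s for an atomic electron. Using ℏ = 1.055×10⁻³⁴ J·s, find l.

l = 6

Dividing by ℏ: |L|/ℏ ≈ 6.478.
Set l(l+1) = 41.96; the integer solution is l = 6.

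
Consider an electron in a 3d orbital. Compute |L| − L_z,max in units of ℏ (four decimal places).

|L| − L_z,max ≈ 0.4495ℏ

For 3d, l = 2.
|L| = √6 ℏ ≈ 2.4495ℏ, while L_z,max = lℏ = 2ℏ.
The difference is (√6 − 2)ℏ ≈ 0.4495ℏ.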